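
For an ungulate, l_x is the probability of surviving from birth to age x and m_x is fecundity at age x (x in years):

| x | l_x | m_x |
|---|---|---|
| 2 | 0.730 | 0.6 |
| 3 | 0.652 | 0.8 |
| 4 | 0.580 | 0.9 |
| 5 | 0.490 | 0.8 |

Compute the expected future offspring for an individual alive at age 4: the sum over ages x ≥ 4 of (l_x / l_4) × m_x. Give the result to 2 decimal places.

1.58

l_4 = 0.580. Conditional survival from age 4 to x is l_x / l_4.
  x=4: (0.580/0.580) × 0.9 = 0.9000
  x=5: (0.490/0.580) × 0.8 = 0.6759
Sum = 0.9000 + 0.6759 = 1.5759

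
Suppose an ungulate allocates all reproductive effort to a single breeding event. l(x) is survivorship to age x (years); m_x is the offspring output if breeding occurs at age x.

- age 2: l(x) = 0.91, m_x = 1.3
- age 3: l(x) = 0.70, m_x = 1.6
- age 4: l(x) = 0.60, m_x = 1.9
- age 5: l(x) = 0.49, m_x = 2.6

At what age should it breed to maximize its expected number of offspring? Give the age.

5

Expected offspring if breeding at age x = l(x) × m_x:
  age 2: 0.91 × 1.3 = 1.183
  age 3: 0.70 × 1.6 = 1.120
  age 4: 0.60 × 1.9 = 1.140
  age 5: 0.49 × 2.6 = 1.274
Maximum at age 5 (1.274).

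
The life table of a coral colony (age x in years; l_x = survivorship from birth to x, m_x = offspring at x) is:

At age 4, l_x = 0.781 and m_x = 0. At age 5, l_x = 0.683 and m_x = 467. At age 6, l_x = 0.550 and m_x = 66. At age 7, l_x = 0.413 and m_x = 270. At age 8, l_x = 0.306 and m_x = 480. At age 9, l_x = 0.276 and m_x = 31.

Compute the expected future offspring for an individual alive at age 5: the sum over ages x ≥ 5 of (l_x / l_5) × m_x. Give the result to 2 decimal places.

l_5 = 0.683. Conditional survival from age 5 to x is l_x / l_5.
  x=5: (0.683/0.683) × 467 = 467.0000
  x=6: (0.550/0.683) × 66 = 53.1479
  x=7: (0.413/0.683) × 270 = 163.2650
  x=8: (0.306/0.683) × 480 = 215.0512
  x=9: (0.276/0.683) × 31 = 12.5271
Sum = 467.0000 + 53.1479 + 163.2650 + 215.0512 + 12.5271 = 910.9912

910.99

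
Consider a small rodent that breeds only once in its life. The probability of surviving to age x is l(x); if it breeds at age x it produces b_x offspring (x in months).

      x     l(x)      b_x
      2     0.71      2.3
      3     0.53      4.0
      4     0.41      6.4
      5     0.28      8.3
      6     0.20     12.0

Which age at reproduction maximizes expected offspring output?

4

Expected offspring if breeding at age x = l(x) × b_x:
  age 2: 0.71 × 2.3 = 1.633
  age 3: 0.53 × 4.0 = 2.120
  age 4: 0.41 × 6.4 = 2.624
  age 5: 0.28 × 8.3 = 2.324
  age 6: 0.20 × 12.0 = 2.400
Maximum at age 4 (2.624).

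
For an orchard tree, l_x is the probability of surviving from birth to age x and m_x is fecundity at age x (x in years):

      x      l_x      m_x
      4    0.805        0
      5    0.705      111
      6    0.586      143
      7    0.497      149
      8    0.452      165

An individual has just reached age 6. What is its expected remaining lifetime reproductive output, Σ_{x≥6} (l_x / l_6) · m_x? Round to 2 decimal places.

396.64

l_6 = 0.586. Conditional survival from age 6 to x is l_x / l_6.
  x=6: (0.586/0.586) × 143 = 143.0000
  x=7: (0.497/0.586) × 149 = 126.3703
  x=8: (0.452/0.586) × 165 = 127.2696
Sum = 143.0000 + 126.3703 + 127.2696 = 396.6399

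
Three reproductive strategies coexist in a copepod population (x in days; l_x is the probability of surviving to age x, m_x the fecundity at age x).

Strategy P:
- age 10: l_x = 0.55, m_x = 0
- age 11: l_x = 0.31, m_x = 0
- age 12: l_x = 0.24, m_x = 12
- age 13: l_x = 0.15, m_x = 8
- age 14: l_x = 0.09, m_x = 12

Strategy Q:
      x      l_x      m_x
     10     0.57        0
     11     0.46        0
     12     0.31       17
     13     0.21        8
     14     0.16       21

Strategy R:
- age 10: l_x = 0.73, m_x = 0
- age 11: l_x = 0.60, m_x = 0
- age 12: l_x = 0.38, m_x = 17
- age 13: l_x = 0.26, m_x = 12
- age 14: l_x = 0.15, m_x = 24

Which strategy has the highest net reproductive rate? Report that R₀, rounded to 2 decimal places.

13.18

Strategy P: R₀ = 0.55×0 + 0.31×0 + 0.24×12 + 0.15×8 + 0.09×12 = 5.1600
Strategy Q: R₀ = 0.57×0 + 0.46×0 + 0.31×17 + 0.21×8 + 0.16×21 = 10.3100
Strategy R: R₀ = 0.73×0 + 0.60×0 + 0.38×17 + 0.26×12 + 0.15×24 = 13.1800
Highest R₀: strategy R with 13.1800.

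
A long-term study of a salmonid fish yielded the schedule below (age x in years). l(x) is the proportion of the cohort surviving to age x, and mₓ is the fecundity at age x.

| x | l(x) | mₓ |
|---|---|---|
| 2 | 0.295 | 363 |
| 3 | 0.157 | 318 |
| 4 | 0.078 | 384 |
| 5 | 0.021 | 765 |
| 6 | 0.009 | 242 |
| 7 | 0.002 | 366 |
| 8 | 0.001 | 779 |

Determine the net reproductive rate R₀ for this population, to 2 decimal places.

206.72

R₀ = Σ l(x) mₓ:
  age 2: 0.295 × 363 = 107.0850
  age 3: 0.157 × 318 = 49.9260
  age 4: 0.078 × 384 = 29.9520
  age 5: 0.021 × 765 = 16.0650
  age 6: 0.009 × 242 = 2.1780
  age 7: 0.002 × 366 = 0.7320
  age 8: 0.001 × 779 = 0.7790
R₀ = 107.0850 + 49.9260 + 29.9520 + 16.0650 + 2.1780 + 0.7320 + 0.7790 = 206.7170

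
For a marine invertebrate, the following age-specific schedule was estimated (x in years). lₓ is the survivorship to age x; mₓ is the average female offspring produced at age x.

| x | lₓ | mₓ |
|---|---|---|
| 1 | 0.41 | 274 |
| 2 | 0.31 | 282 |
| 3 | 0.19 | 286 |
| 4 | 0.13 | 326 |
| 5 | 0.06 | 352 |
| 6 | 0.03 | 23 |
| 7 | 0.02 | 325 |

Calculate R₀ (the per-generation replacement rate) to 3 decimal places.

R₀ = Σ lₓ mₓ:
  age 1: 0.41 × 274 = 112.3400
  age 2: 0.31 × 282 = 87.4200
  age 3: 0.19 × 286 = 54.3400
  age 4: 0.13 × 326 = 42.3800
  age 5: 0.06 × 352 = 21.1200
  age 6: 0.03 × 23 = 0.6900
  age 7: 0.02 × 325 = 6.5000
R₀ = 112.3400 + 87.4200 + 54.3400 + 42.3800 + 21.1200 + 0.6900 + 6.5000 = 324.7900

324.790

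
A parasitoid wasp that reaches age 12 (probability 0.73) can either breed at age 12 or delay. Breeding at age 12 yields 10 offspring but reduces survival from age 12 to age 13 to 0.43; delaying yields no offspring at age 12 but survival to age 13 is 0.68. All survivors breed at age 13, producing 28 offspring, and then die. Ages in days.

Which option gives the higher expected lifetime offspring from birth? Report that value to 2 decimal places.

breed at age 12: R₀ = 0.73 × (10 + 0.43 × 28) = 0.73 × 22.0400 = 16.0892
delay to age 13: R₀ = 0.73 × (0.68 × 28) = 0.73 × 19.0400 = 13.8992
Higher: breed at age 12 (16.0892).

16.09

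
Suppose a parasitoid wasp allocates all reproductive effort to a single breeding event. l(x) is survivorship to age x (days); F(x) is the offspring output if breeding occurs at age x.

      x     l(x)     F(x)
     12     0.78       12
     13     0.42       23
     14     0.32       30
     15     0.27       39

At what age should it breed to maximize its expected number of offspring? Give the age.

15

Expected offspring if breeding at age x = l(x) × F(x):
  age 12: 0.78 × 12 = 9.360
  age 13: 0.42 × 23 = 9.660
  age 14: 0.32 × 30 = 9.600
  age 15: 0.27 × 39 = 10.530
Maximum at age 15 (10.530).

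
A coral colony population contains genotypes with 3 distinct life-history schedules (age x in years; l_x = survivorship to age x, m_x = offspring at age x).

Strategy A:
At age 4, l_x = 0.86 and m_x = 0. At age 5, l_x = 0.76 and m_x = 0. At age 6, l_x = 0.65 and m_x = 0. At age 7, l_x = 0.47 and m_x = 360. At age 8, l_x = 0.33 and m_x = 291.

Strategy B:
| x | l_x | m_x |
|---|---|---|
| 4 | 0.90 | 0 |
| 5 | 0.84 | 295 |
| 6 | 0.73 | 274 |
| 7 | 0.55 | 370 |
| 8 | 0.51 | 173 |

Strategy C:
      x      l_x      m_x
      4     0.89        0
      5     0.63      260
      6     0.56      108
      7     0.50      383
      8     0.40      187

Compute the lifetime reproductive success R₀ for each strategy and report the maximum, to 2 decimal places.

Strategy A: R₀ = 0.86×0 + 0.76×0 + 0.65×0 + 0.47×360 + 0.33×291 = 265.2300
Strategy B: R₀ = 0.90×0 + 0.84×295 + 0.73×274 + 0.55×370 + 0.51×173 = 739.5500
Strategy C: R₀ = 0.89×0 + 0.63×260 + 0.56×108 + 0.50×383 + 0.40×187 = 490.5800
Highest R₀: strategy B with 739.5500.

739.55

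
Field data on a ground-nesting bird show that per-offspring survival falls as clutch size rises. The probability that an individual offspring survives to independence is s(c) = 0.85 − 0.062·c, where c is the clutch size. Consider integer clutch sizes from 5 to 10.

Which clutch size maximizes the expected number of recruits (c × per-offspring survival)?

Expected recruits = c × s(c):
  c=5: 5 × 0.540 = 2.700
  c=6: 6 × 0.478 = 2.868
  c=7: 7 × 0.416 = 2.912
  c=8: 8 × 0.354 = 2.832
  c=9: 9 × 0.292 = 2.628
  c=10: 10 × 0.230 = 2.300
Maximum at c = 7 (2.912 recruits).

7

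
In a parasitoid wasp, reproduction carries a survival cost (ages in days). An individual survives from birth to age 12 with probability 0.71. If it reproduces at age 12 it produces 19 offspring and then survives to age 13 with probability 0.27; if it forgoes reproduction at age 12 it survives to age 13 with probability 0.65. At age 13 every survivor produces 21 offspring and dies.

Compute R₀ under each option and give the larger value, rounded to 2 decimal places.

breed at age 12: R₀ = 0.71 × (19 + 0.27 × 21) = 0.71 × 24.6700 = 17.5157
delay to age 13: R₀ = 0.71 × (0.65 × 21) = 0.71 × 13.6500 = 9.6915
Higher: breed at age 12 (17.5157).

17.52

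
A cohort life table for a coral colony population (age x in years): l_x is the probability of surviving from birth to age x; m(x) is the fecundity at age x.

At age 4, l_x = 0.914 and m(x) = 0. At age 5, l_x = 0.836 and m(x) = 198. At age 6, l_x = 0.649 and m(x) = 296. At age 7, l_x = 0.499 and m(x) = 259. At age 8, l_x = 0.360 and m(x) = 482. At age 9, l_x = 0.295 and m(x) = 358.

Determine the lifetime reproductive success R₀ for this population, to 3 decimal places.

766.003

R₀ = Σ l_x m(x):
  age 4: 0.914 × 0 = 0.0000
  age 5: 0.836 × 198 = 165.5280
  age 6: 0.649 × 296 = 192.1040
  age 7: 0.499 × 259 = 129.2410
  age 8: 0.360 × 482 = 173.5200
  age 9: 0.295 × 358 = 105.6100
R₀ = 0.0000 + 165.5280 + 192.1040 + 129.2410 + 173.5200 + 105.6100 = 766.0030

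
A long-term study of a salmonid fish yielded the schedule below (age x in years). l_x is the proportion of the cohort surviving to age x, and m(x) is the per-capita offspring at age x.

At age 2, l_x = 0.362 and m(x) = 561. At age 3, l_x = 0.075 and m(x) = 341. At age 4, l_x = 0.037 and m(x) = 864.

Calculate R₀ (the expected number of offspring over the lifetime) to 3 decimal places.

260.625

R₀ = Σ l_x m(x):
  age 2: 0.362 × 561 = 203.0820
  age 3: 0.075 × 341 = 25.5750
  age 4: 0.037 × 864 = 31.9680
R₀ = 203.0820 + 25.5750 + 31.9680 = 260.6250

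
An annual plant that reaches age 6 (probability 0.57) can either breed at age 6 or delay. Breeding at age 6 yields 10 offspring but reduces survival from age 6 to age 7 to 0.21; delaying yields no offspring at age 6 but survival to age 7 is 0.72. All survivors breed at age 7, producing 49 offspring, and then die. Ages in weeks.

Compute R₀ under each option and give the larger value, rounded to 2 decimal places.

breed at age 6: R₀ = 0.57 × (10 + 0.21 × 49) = 0.57 × 20.2900 = 11.5653
delay to age 7: R₀ = 0.57 × (0.72 × 49) = 0.57 × 35.2800 = 20.1096
Higher: delay to age 7 (20.1096).

20.11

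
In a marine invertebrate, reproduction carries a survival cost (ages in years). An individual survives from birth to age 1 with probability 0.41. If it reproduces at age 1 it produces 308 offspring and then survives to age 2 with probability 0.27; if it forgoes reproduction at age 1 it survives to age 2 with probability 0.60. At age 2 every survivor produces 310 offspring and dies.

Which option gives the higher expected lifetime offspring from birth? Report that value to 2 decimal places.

160.60

breed at age 1: R₀ = 0.41 × (308 + 0.27 × 310) = 0.41 × 391.7000 = 160.5970
delay to age 2: R₀ = 0.41 × (0.60 × 310) = 0.41 × 186.0000 = 76.2600
Higher: breed at age 1 (160.5970).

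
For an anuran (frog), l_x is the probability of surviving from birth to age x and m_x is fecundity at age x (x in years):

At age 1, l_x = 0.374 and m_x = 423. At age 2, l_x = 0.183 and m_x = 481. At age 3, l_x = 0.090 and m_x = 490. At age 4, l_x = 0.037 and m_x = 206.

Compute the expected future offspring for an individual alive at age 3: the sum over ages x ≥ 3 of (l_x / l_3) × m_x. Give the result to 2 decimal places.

574.69

l_3 = 0.090. Conditional survival from age 3 to x is l_x / l_3.
  x=3: (0.090/0.090) × 490 = 490.0000
  x=4: (0.037/0.090) × 206 = 84.6889
Sum = 490.0000 + 84.6889 = 574.6889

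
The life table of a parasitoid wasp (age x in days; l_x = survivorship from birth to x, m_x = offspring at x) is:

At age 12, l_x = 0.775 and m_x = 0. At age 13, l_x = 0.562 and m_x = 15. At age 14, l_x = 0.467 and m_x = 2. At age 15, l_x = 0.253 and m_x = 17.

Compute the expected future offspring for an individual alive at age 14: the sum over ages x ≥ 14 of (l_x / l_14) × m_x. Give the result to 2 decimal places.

11.21

l_14 = 0.467. Conditional survival from age 14 to x is l_x / l_14.
  x=14: (0.467/0.467) × 2 = 2.0000
  x=15: (0.253/0.467) × 17 = 9.2099
Sum = 2.0000 + 9.2099 = 11.2099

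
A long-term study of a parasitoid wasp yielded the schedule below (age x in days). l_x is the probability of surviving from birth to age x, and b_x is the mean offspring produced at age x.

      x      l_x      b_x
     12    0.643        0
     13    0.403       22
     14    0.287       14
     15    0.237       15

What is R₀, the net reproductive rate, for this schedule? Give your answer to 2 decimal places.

16.44

R₀ = Σ l_x b_x:
  age 12: 0.643 × 0 = 0.0000
  age 13: 0.403 × 22 = 8.8660
  age 14: 0.287 × 14 = 4.0180
  age 15: 0.237 × 15 = 3.5550
R₀ = 0.0000 + 8.8660 + 4.0180 + 3.5550 = 16.4390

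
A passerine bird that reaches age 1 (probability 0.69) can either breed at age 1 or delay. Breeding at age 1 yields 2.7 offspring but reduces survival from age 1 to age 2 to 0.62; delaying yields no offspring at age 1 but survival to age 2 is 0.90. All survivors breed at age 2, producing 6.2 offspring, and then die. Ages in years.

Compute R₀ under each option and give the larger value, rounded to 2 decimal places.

breed at age 1: R₀ = 0.69 × (2.7 + 0.62 × 6.2) = 0.69 × 6.5440 = 4.5154
delay to age 2: R₀ = 0.69 × (0.90 × 6.2) = 0.69 × 5.5800 = 3.8502
Higher: breed at age 1 (4.5154).

4.52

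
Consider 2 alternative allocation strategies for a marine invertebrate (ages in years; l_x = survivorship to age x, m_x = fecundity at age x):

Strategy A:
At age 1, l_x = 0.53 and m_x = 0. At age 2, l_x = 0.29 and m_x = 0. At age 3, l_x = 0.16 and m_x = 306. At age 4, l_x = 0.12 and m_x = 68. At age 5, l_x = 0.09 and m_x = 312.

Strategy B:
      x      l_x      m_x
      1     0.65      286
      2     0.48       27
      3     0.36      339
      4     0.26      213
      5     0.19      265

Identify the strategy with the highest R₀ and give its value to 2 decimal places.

426.63

Strategy A: R₀ = 0.53×0 + 0.29×0 + 0.16×306 + 0.12×68 + 0.09×312 = 85.2000
Strategy B: R₀ = 0.65×286 + 0.48×27 + 0.36×339 + 0.26×213 + 0.19×265 = 426.6300
Highest R₀: strategy B with 426.6300.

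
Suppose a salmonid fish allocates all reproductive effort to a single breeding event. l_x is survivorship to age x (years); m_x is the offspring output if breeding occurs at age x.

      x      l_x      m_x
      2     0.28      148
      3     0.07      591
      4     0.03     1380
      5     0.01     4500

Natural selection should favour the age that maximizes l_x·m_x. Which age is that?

Expected offspring if breeding at age x = l_x × m_x:
  age 2: 0.28 × 148 = 41.440
  age 3: 0.07 × 591 = 41.370
  age 4: 0.03 × 1380 = 41.400
  age 5: 0.01 × 4500 = 45.000
Maximum at age 5 (45.000).

5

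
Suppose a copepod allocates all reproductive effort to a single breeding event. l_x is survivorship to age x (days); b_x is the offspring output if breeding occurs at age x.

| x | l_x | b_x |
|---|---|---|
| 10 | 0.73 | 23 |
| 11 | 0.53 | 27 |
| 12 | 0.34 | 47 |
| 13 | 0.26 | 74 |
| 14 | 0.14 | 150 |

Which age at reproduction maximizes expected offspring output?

14

Expected offspring if breeding at age x = l_x × b_x:
  age 10: 0.73 × 23 = 16.790
  age 11: 0.53 × 27 = 14.310
  age 12: 0.34 × 47 = 15.980
  age 13: 0.26 × 74 = 19.240
  age 14: 0.14 × 150 = 21.000
Maximum at age 14 (21.000).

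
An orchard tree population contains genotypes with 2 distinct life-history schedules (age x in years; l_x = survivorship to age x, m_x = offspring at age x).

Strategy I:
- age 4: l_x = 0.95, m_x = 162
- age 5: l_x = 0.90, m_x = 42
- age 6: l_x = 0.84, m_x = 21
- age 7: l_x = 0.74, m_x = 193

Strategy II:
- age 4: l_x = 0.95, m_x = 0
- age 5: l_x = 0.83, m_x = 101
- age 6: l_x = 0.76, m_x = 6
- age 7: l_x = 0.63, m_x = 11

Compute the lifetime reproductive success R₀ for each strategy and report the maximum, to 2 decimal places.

Strategy I: R₀ = 0.95×162 + 0.90×42 + 0.84×21 + 0.74×193 = 352.1600
Strategy II: R₀ = 0.95×0 + 0.83×101 + 0.76×6 + 0.63×11 = 95.3200
Highest R₀: strategy I with 352.1600.

352.16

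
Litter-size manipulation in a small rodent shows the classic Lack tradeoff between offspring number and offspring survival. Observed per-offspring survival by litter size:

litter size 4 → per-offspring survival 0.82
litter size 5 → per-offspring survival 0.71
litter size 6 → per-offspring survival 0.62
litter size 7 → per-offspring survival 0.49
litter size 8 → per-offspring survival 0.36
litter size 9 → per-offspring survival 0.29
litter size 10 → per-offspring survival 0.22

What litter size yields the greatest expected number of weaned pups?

6

Expected weaned pups = c × s(c):
  c=4: 4 × 0.82 = 3.280
  c=5: 5 × 0.71 = 3.550
  c=6: 6 × 0.62 = 3.720
  c=7: 7 × 0.49 = 3.430
  c=8: 8 × 0.36 = 2.880
  c=9: 9 × 0.29 = 2.610
  c=10: 10 × 0.22 = 2.200
Maximum at c = 6 (3.720 weaned pups).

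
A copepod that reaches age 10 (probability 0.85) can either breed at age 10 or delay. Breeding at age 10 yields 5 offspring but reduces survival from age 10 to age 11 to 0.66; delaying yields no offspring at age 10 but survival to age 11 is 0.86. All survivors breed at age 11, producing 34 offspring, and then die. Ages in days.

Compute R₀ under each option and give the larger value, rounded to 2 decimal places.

24.85

breed at age 10: R₀ = 0.85 × (5 + 0.66 × 34) = 0.85 × 27.4400 = 23.3240
delay to age 11: R₀ = 0.85 × (0.86 × 34) = 0.85 × 29.2400 = 24.8540
Higher: delay to age 11 (24.8540).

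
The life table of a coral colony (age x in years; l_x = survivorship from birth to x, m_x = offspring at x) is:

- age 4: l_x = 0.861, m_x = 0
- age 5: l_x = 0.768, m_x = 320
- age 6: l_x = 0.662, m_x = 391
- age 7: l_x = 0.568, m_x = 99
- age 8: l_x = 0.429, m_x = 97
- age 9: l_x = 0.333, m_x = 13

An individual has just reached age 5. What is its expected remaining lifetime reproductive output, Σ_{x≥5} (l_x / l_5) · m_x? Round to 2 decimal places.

l_5 = 0.768. Conditional survival from age 5 to x is l_x / l_5.
  x=5: (0.768/0.768) × 320 = 320.0000
  x=6: (0.662/0.768) × 391 = 337.0339
  x=7: (0.568/0.768) × 99 = 73.2187
  x=8: (0.429/0.768) × 97 = 54.1836
  x=9: (0.333/0.768) × 13 = 5.6367
Sum = 320.0000 + 337.0339 + 73.2187 + 54.1836 + 5.6367 = 790.0729

790.07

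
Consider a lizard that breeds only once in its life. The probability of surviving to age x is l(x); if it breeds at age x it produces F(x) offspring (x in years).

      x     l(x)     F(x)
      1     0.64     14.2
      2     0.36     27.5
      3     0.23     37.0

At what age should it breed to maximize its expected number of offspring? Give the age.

Expected offspring if breeding at age x = l(x) × F(x):
  age 1: 0.64 × 14.2 = 9.088
  age 2: 0.36 × 27.5 = 9.900
  age 3: 0.23 × 37.0 = 8.510
Maximum at age 2 (9.900).

2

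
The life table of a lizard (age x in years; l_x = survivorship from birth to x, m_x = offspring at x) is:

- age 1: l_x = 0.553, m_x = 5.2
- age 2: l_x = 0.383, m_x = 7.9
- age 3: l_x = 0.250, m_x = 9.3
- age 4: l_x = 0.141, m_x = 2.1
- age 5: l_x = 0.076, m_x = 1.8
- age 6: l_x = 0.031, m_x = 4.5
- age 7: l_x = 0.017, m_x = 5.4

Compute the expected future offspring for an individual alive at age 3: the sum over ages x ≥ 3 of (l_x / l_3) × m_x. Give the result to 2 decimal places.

l_3 = 0.250. Conditional survival from age 3 to x is l_x / l_3.
  x=3: (0.250/0.250) × 9.3 = 9.3000
  x=4: (0.141/0.250) × 2.1 = 1.1844
  x=5: (0.076/0.250) × 1.8 = 0.5472
  x=6: (0.031/0.250) × 4.5 = 0.5580
  x=7: (0.017/0.250) × 5.4 = 0.3672
Sum = 9.3000 + 1.1844 + 0.5472 + 0.5580 + 0.3672 = 11.9568

11.96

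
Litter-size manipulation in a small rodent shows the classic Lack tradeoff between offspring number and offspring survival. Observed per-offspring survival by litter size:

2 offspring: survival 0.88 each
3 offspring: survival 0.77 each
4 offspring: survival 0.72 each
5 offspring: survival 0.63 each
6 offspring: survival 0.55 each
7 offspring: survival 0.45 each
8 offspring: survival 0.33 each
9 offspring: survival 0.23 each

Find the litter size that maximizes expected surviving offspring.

Expected surviving offspring = c × s(c):
  c=2: 2 × 0.88 = 1.760
  c=3: 3 × 0.77 = 2.310
  c=4: 4 × 0.72 = 2.880
  c=5: 5 × 0.63 = 3.150
  c=6: 6 × 0.55 = 3.300
  c=7: 7 × 0.45 = 3.150
  c=8: 8 × 0.33 = 2.640
  c=9: 9 × 0.23 = 2.070
Maximum at c = 6 (3.300 surviving offspring).

6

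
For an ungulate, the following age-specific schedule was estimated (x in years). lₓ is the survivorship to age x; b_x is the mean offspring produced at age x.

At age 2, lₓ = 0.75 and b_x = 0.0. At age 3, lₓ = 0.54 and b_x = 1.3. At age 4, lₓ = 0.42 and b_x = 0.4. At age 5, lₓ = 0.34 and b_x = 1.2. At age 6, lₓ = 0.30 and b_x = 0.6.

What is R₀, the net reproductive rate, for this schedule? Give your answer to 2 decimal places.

R₀ = Σ lₓ b_x:
  age 2: 0.75 × 0.0 = 0.0000
  age 3: 0.54 × 1.3 = 0.7020
  age 4: 0.42 × 0.4 = 0.1680
  age 5: 0.34 × 1.2 = 0.4080
  age 6: 0.30 × 0.6 = 0.1800
R₀ = 0.0000 + 0.7020 + 0.1680 + 0.4080 + 0.1800 = 1.4580

1.46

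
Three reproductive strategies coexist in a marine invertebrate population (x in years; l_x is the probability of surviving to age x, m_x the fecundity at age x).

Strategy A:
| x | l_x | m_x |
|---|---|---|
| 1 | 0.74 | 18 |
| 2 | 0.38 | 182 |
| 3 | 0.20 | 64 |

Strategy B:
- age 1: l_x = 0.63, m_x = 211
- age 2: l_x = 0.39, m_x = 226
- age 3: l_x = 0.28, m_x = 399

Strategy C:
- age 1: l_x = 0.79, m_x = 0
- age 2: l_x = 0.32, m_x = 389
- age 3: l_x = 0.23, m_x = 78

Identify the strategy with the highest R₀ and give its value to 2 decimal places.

Strategy A: R₀ = 0.74×18 + 0.38×182 + 0.20×64 = 95.2800
Strategy B: R₀ = 0.63×211 + 0.39×226 + 0.28×399 = 332.7900
Strategy C: R₀ = 0.79×0 + 0.32×389 + 0.23×78 = 142.4200
Highest R₀: strategy B with 332.7900.

332.79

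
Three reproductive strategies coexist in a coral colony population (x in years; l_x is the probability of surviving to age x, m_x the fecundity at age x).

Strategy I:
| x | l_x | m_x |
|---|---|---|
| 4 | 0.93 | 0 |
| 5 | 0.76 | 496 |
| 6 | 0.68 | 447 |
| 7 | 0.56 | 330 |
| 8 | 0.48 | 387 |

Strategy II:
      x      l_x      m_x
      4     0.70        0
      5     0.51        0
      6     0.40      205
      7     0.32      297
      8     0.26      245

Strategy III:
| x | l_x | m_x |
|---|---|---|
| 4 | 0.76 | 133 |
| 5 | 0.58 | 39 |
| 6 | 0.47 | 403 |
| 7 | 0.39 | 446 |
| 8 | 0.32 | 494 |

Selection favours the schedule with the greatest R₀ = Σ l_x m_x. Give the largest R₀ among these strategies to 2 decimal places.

Strategy I: R₀ = 0.93×0 + 0.76×496 + 0.68×447 + 0.56×330 + 0.48×387 = 1051.4800
Strategy II: R₀ = 0.70×0 + 0.51×0 + 0.40×205 + 0.32×297 + 0.26×245 = 240.7400
Strategy III: R₀ = 0.76×133 + 0.58×39 + 0.47×403 + 0.39×446 + 0.32×494 = 645.1300
Highest R₀: strategy I with 1051.4800.

1051.48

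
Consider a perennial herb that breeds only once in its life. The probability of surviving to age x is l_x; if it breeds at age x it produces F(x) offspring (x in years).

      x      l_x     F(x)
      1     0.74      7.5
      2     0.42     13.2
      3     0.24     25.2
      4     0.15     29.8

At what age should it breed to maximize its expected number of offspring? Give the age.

Expected offspring if breeding at age x = l_x × F(x):
  age 1: 0.74 × 7.5 = 5.550
  age 2: 0.42 × 13.2 = 5.544
  age 3: 0.24 × 25.2 = 6.048
  age 4: 0.15 × 29.8 = 4.470
Maximum at age 3 (6.048).

3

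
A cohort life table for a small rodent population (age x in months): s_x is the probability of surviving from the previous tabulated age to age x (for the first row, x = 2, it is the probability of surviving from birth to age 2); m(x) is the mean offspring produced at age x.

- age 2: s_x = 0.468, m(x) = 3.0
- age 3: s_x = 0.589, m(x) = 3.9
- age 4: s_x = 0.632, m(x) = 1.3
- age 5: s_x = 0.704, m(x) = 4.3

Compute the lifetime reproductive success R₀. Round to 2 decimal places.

Survivorship from birth: l_x = s_2·s_3·…·s_x.
  l_2 = 0.46800
  l_3 = 0.27565
  l_4 = 0.17421
  l_5 = 0.12265
R₀ = Σ l_x m(x):
  age 2: 0.46800 × 3.0 = 1.4040
  age 3: 0.27565 × 3.9 = 1.0750
  age 4: 0.17421 × 1.3 = 0.2265
  age 5: 0.12265 × 4.3 = 0.5274
R₀ = 1.4040 + 1.0750 + 0.2265 + 0.5274 = 3.2329

3.23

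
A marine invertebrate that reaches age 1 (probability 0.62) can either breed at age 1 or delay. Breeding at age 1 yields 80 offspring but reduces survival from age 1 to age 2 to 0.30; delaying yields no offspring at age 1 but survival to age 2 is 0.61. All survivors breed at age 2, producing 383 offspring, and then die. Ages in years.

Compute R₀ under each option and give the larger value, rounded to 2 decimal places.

144.85

breed at age 1: R₀ = 0.62 × (80 + 0.30 × 383) = 0.62 × 194.9000 = 120.8380
delay to age 2: R₀ = 0.62 × (0.61 × 383) = 0.62 × 233.6300 = 144.8506
Higher: delay to age 2 (144.8506).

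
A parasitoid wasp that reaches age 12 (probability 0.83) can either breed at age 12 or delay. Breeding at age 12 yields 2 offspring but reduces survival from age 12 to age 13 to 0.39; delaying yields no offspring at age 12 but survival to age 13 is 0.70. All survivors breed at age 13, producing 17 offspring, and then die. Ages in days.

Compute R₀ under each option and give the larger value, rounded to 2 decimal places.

9.88

breed at age 12: R₀ = 0.83 × (2 + 0.39 × 17) = 0.83 × 8.6300 = 7.1629
delay to age 13: R₀ = 0.83 × (0.70 × 17) = 0.83 × 11.9000 = 9.8770
Higher: delay to age 13 (9.8770).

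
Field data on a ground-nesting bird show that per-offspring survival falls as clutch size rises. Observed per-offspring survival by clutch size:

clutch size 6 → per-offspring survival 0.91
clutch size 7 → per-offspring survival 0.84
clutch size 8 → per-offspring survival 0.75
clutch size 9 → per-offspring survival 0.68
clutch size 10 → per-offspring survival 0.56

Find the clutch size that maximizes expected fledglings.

Expected fledglings = c × s(c):
  c=6: 6 × 0.91 = 5.460
  c=7: 7 × 0.84 = 5.880
  c=8: 8 × 0.75 = 6.000
  c=9: 9 × 0.68 = 6.120
  c=10: 10 × 0.56 = 5.600
Maximum at c = 9 (6.120 fledglings).

9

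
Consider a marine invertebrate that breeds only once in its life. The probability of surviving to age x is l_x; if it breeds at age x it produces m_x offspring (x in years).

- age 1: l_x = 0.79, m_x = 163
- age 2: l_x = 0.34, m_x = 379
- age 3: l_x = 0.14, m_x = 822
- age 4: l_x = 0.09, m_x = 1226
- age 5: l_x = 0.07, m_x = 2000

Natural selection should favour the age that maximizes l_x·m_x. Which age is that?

5

Expected offspring if breeding at age x = l_x × m_x:
  age 1: 0.79 × 163 = 128.770
  age 2: 0.34 × 379 = 128.860
  age 3: 0.14 × 822 = 115.080
  age 4: 0.09 × 1226 = 110.340
  age 5: 0.07 × 2000 = 140.000
Maximum at age 5 (140.000).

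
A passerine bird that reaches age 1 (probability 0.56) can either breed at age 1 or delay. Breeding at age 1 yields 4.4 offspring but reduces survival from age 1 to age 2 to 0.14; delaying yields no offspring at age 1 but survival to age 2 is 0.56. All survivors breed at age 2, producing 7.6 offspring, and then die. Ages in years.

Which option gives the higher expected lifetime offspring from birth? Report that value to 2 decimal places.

3.06

breed at age 1: R₀ = 0.56 × (4.4 + 0.14 × 7.6) = 0.56 × 5.4640 = 3.0598
delay to age 2: R₀ = 0.56 × (0.56 × 7.6) = 0.56 × 4.2560 = 2.3834
Higher: breed at age 1 (3.0598).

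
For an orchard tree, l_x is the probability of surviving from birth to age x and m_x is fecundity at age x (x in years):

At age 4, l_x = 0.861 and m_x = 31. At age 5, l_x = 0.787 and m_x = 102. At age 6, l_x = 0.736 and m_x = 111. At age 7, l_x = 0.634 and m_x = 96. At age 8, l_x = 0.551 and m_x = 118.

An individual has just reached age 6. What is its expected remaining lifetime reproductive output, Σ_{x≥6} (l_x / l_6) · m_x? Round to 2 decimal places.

282.04

l_6 = 0.736. Conditional survival from age 6 to x is l_x / l_6.
  x=6: (0.736/0.736) × 111 = 111.0000
  x=7: (0.634/0.736) × 96 = 82.6957
  x=8: (0.551/0.736) × 118 = 88.3397
Sum = 111.0000 + 82.6957 + 88.3397 = 282.0353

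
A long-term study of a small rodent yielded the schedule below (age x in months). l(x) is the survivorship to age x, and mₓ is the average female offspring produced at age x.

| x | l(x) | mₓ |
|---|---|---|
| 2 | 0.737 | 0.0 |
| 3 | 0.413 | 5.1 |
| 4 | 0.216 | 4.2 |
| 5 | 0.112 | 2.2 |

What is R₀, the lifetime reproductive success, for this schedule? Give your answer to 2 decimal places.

3.26

R₀ = Σ l(x) mₓ:
  age 2: 0.737 × 0.0 = 0.0000
  age 3: 0.413 × 5.1 = 2.1063
  age 4: 0.216 × 4.2 = 0.9072
  age 5: 0.112 × 2.2 = 0.2464
R₀ = 0.0000 + 2.1063 + 0.9072 + 0.2464 = 3.2599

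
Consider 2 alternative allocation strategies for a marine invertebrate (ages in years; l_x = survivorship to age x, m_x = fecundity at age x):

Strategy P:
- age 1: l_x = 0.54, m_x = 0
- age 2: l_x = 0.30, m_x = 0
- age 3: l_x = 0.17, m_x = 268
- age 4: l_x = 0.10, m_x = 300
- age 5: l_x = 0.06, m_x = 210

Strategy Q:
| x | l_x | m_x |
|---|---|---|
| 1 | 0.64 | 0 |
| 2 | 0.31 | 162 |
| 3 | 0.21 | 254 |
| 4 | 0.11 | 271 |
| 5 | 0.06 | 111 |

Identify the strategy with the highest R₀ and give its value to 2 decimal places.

140.03

Strategy P: R₀ = 0.54×0 + 0.30×0 + 0.17×268 + 0.10×300 + 0.06×210 = 88.1600
Strategy Q: R₀ = 0.64×0 + 0.31×162 + 0.21×254 + 0.11×271 + 0.06×111 = 140.0300
Highest R₀: strategy Q with 140.0300.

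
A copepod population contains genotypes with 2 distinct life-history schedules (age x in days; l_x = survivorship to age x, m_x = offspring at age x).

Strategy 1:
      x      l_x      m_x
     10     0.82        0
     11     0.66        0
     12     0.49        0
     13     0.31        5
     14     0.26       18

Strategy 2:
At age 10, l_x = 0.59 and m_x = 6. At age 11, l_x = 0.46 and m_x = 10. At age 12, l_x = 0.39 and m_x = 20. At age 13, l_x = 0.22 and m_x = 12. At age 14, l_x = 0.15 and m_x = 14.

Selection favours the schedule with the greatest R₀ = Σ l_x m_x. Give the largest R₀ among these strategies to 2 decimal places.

Strategy 1: R₀ = 0.82×0 + 0.66×0 + 0.49×0 + 0.31×5 + 0.26×18 = 6.2300
Strategy 2: R₀ = 0.59×6 + 0.46×10 + 0.39×20 + 0.22×12 + 0.15×14 = 20.6800
Highest R₀: strategy 2 with 20.6800.

20.68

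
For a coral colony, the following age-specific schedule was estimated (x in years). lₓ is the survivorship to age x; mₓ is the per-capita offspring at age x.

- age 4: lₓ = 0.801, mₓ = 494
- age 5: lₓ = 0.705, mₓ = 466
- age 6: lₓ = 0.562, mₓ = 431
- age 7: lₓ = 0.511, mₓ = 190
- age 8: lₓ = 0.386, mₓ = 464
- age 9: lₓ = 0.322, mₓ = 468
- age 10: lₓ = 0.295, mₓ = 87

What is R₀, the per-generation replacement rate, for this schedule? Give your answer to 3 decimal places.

1419.001

R₀ = Σ lₓ mₓ:
  age 4: 0.801 × 494 = 395.6940
  age 5: 0.705 × 466 = 328.5300
  age 6: 0.562 × 431 = 242.2220
  age 7: 0.511 × 190 = 97.0900
  age 8: 0.386 × 464 = 179.1040
  age 9: 0.322 × 468 = 150.6960
  age 10: 0.295 × 87 = 25.6650
R₀ = 395.6940 + 328.5300 + 242.2220 + 97.0900 + 179.1040 + 150.6960 + 25.6650 = 1419.0010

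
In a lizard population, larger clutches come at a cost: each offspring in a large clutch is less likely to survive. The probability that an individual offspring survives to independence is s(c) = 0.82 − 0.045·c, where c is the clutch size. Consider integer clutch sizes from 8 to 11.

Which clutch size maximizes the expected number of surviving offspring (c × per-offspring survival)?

9

Expected surviving offspring = c × s(c):
  c=8: 8 × 0.460 = 3.680
  c=9: 9 × 0.415 = 3.735
  c=10: 10 × 0.370 = 3.700
  c=11: 11 × 0.325 = 3.575
Maximum at c = 9 (3.735 surviving offspring).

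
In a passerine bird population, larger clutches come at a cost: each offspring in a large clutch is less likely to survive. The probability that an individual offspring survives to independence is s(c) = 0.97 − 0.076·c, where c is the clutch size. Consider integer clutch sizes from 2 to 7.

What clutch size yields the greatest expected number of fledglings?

6

Expected fledglings = c × s(c):
  c=2: 2 × 0.818 = 1.636
  c=3: 3 × 0.742 = 2.226
  c=4: 4 × 0.666 = 2.664
  c=5: 5 × 0.590 = 2.950
  c=6: 6 × 0.514 = 3.084
  c=7: 7 × 0.438 = 3.066
Maximum at c = 6 (3.084 fledglings).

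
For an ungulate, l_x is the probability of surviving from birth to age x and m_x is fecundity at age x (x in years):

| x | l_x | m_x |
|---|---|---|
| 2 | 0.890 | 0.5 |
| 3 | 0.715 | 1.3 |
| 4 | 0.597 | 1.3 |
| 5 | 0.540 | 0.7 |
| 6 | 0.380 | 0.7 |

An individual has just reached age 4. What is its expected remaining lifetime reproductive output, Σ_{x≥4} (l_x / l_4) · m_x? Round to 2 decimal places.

2.38

l_4 = 0.597. Conditional survival from age 4 to x is l_x / l_4.
  x=4: (0.597/0.597) × 1.3 = 1.3000
  x=5: (0.540/0.597) × 0.7 = 0.6332
  x=6: (0.380/0.597) × 0.7 = 0.4456
Sum = 1.3000 + 0.6332 + 0.4456 = 2.3787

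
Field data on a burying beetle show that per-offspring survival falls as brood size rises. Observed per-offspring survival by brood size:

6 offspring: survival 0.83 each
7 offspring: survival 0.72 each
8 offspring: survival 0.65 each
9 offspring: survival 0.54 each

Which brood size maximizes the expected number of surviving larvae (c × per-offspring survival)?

Expected surviving larvae = c × s(c):
  c=6: 6 × 0.83 = 4.980
  c=7: 7 × 0.72 = 5.040
  c=8: 8 × 0.65 = 5.200
  c=9: 9 × 0.54 = 4.860
Maximum at c = 8 (5.200 surviving larvae).

8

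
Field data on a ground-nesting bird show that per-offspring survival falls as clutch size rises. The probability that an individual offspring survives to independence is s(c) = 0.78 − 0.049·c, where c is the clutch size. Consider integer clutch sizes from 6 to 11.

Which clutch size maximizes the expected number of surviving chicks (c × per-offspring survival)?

8

Expected surviving chicks = c × s(c):
  c=6: 6 × 0.486 = 2.916
  c=7: 7 × 0.437 = 3.059
  c=8: 8 × 0.388 = 3.104
  c=9: 9 × 0.339 = 3.051
  c=10: 10 × 0.290 = 2.900
  c=11: 11 × 0.241 = 2.651
Maximum at c = 8 (3.104 surviving chicks).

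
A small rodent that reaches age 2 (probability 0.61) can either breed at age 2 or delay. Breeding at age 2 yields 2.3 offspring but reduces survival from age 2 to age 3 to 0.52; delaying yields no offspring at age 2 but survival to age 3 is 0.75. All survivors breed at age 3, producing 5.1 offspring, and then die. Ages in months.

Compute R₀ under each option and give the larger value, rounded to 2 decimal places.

3.02

breed at age 2: R₀ = 0.61 × (2.3 + 0.52 × 5.1) = 0.61 × 4.9520 = 3.0207
delay to age 3: R₀ = 0.61 × (0.75 × 5.1) = 0.61 × 3.8250 = 2.3332
Higher: breed at age 2 (3.0207).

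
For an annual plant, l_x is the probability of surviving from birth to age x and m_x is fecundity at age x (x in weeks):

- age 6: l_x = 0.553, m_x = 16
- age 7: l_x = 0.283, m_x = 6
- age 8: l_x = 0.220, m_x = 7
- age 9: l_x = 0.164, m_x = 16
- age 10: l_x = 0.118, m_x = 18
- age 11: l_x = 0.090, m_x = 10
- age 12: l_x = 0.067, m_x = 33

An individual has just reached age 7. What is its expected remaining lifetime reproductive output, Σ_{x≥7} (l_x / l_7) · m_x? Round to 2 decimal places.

l_7 = 0.283. Conditional survival from age 7 to x is l_x / l_7.
  x=7: (0.283/0.283) × 6 = 6.0000
  x=8: (0.220/0.283) × 7 = 5.4417
  x=9: (0.164/0.283) × 16 = 9.2721
  x=10: (0.118/0.283) × 18 = 7.5053
  x=11: (0.090/0.283) × 10 = 3.1802
  x=12: (0.067/0.283) × 33 = 7.8127
Sum = 6.0000 + 5.4417 + 9.2721 + 7.5053 + 3.1802 + 7.8127 = 39.2120

39.21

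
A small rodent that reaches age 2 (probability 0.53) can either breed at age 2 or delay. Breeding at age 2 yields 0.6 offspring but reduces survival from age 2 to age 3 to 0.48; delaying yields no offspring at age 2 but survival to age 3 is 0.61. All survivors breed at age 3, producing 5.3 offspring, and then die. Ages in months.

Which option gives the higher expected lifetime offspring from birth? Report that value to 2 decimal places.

1.71

breed at age 2: R₀ = 0.53 × (0.6 + 0.48 × 5.3) = 0.53 × 3.1440 = 1.6663
delay to age 3: R₀ = 0.53 × (0.61 × 5.3) = 0.53 × 3.2330 = 1.7135
Higher: delay to age 3 (1.7135).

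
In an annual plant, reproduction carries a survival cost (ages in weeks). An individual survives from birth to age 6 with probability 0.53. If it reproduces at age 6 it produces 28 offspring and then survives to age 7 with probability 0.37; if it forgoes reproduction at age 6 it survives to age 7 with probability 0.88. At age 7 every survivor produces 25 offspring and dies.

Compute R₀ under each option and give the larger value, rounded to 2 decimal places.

breed at age 6: R₀ = 0.53 × (28 + 0.37 × 25) = 0.53 × 37.2500 = 19.7425
delay to age 7: R₀ = 0.53 × (0.88 × 25) = 0.53 × 22.0000 = 11.6600
Higher: breed at age 6 (19.7425).

19.74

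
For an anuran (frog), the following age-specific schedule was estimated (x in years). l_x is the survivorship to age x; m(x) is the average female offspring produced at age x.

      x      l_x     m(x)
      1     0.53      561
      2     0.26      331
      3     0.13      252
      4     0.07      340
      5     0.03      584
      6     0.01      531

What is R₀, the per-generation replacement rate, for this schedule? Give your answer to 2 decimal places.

462.78

R₀ = Σ l_x m(x):
  age 1: 0.53 × 561 = 297.3300
  age 2: 0.26 × 331 = 86.0600
  age 3: 0.13 × 252 = 32.7600
  age 4: 0.07 × 340 = 23.8000
  age 5: 0.03 × 584 = 17.5200
  age 6: 0.01 × 531 = 5.3100
R₀ = 297.3300 + 86.0600 + 32.7600 + 23.8000 + 17.5200 + 5.3100 = 462.7800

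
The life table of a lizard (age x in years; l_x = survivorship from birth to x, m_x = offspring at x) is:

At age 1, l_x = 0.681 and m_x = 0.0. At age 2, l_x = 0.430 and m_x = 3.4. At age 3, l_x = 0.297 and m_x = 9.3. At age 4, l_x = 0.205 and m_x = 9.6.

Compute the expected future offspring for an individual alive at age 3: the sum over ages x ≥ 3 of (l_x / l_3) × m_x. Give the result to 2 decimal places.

15.93

l_3 = 0.297. Conditional survival from age 3 to x is l_x / l_3.
  x=3: (0.297/0.297) × 9.3 = 9.3000
  x=4: (0.205/0.297) × 9.6 = 6.6263
Sum = 9.3000 + 6.6263 = 15.9263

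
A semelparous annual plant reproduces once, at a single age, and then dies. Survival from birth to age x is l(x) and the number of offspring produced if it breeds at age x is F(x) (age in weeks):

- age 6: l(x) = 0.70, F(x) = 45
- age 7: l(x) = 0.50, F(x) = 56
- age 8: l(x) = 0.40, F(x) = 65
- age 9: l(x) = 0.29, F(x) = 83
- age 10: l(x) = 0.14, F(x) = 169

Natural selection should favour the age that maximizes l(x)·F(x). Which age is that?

6

Expected offspring if breeding at age x = l(x) × F(x):
  age 6: 0.70 × 45 = 31.500
  age 7: 0.50 × 56 = 28.000
  age 8: 0.40 × 65 = 26.000
  age 9: 0.29 × 83 = 24.070
  age 10: 0.14 × 169 = 23.660
Maximum at age 6 (31.500).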